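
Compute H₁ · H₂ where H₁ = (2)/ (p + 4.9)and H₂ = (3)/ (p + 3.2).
Series: H = H₁ · H₂ = (n₁·n₂)/(d₁·d₂).
Num: n₁·n₂ = 6. Den: d₁·d₂ = p^2 + 8.1*p + 15.68.
H(p) = (6)/(p^2 + 8.1*p + 15.68)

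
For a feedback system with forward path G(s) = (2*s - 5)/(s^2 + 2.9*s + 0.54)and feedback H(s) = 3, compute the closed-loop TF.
Closed-loop T = G/(1+GH).
Numerator: G_num * H_den = 2*s - 5.
Denominator: G_den * H_den + G_num * H_num = (s^2 + 2.9*s + 0.54) + (6*s - 15) = s^2 + 8.9*s - 14.46.
T(s) = (2*s - 5)/(s^2 + 8.9*s - 14.46)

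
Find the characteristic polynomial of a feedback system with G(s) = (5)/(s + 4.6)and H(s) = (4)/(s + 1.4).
Characteristic poly = G_den * H_den + G_num * H_num = (s^2 + 6*s + 6.44) + (20) = s^2 + 6*s + 26.44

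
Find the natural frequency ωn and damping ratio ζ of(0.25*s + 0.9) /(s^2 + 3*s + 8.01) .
Underdamped: complex pole -1.5 + 2.4j. ωn = |pole| = 2.83, ζ = -Re(pole)/ωn = 0.53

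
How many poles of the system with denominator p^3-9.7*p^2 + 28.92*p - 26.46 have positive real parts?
p^3 - 9.7*p^2 + 28.92*p - 26.46 = (p - 4.9)(p - 3)(p - 1.8). Poles: 1.8, 3, 4.9. RHP poles (Re>0): 3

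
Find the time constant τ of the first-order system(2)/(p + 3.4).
First-order system: τ = -1/pole. Pole = -3.4. τ = -1/(-3.4) = 0.2941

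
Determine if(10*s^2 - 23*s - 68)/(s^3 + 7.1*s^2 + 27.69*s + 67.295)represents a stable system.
Denominator: s^3 + 7.1*s^2 + 27.69*s + 67.295 = (s + 4.3)(s^2 + 2.8*s + 15.65). Poles: -1.4 + 3.7j, -1.4 - 3.7j, -4.3. All Re(p)<0: Yes (stable)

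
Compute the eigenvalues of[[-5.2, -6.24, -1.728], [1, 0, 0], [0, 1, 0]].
Eigenvalues solve det(λI - A) = 0.
Characteristic polynomial: λ^3 + 5.2*λ^2 + 6.24*λ + 1.728 = 0.
Factor: (λ + 3.6)(λ + 1.2)(λ + 0.4) = 0.
Roots: -0.4, -1.2, -3.6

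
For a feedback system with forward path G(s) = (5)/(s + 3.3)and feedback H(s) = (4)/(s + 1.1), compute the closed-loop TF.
Closed-loop T = G/(1+GH).
Numerator: G_num * H_den = 5*s + 5.5.
Denominator: G_den * H_den + G_num * H_num = (s^2 + 4.4*s + 3.63) + (20) = s^2 + 4.4*s + 23.63.
T(s) = (5*s + 5.5)/(s^2 + 4.4*s + 23.63)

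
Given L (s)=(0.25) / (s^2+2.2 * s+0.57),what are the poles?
Set denominator = 0: s^2 + 2.2*s + 0.57 = (s + 1.9)(s + 0.3) = 0 → Poles: -0.3, -1.9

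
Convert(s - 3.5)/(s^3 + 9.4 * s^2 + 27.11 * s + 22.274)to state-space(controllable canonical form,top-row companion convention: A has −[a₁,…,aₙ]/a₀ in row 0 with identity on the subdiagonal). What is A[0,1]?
Reachable canonical form for den = s^3 + 9.4*s^2 + 27.11*s + 22.274: top row of A = -[a₁,a₂,...,aₙ]/a₀, ones on the subdiagonal, zeros elsewhere.
A = [[-9.4, -27.11, -22.274], [1, 0, 0], [0, 1, 0]].
A[0,1] = -27.11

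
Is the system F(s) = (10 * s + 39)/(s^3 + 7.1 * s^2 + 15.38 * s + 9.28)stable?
Denominator: s^3 + 7.1*s^2 + 15.38*s + 9.28 = (s + 3.2)(s + 2.9)(s + 1). Poles: -1, -2.9, -3.2. All Re(p)<0: Yes (stable)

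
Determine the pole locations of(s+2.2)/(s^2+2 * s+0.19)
Set denominator = 0: s^2 + 2*s + 0.19 = (s + 1.9)(s + 0.1) = 0 → Poles: -0.1, -1.9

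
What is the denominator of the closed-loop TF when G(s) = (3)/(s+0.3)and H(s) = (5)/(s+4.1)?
Characteristic poly = G_den * H_den + G_num * H_num = (s^2 + 4.4*s + 1.23) + (15) = s^2 + 4.4*s + 16.23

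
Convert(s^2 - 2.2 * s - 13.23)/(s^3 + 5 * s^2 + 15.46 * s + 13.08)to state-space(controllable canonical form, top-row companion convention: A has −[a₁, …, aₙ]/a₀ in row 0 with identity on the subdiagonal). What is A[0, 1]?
Reachable canonical form for den = s^3 + 5*s^2 + 15.46*s + 13.08: top row of A = -[a₁,a₂,...,aₙ]/a₀, ones on the subdiagonal, zeros elsewhere.
A = [[-5, -15.46, -13.08], [1, 0, 0], [0, 1, 0]].
A[0,1] = -15.46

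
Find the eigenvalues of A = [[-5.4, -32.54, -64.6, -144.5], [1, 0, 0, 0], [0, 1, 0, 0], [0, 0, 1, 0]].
Eigenvalues solve det(λI - A) = 0.
Characteristic polynomial: λ^4 + 5.4*λ^3 + 32.54*λ^2 + 64.6*λ + 144.5 = 0.
Factor: (λ^2 + 2.2*λ + 8.5)(λ^2 + 3.2*λ + 17) = 0.
Roots: -1.1 + 2.7j, -1.1 - 2.7j, -1.6 + 3.8j, -1.6 - 3.8j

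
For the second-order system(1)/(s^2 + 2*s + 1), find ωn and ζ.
Standard form: ωn²/(s²+2ζωn·s+ωn²).
const=1=ωn² → ωn=1, s coeff=2=2ζωn → ζ=1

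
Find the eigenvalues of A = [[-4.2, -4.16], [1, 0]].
Eigenvalues solve det(λI - A) = 0.
Characteristic polynomial: λ^2 + 4.2*λ + 4.16 = 0.
Factor: (λ + 2.6)(λ + 1.6) = 0.
Roots: -1.6, -2.6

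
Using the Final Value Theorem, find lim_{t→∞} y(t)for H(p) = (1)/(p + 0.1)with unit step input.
FVT: lim_{t→∞} y(t) = lim_{p→0} p*Y(p) where Y(p) = H(p)/p.
= lim_{p→0} H(p) = H(0) = num(0)/den(0) = 1/0.1 = 10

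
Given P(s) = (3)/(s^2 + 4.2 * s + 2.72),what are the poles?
Set denominator = 0: s^2 + 4.2*s + 2.72 = (s + 3.4)(s + 0.8) = 0 → Poles: -0.8, -3.4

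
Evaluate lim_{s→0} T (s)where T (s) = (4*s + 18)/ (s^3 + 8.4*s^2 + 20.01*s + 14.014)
DC gain = T(0) = num(0)/den(0) = 18/14.014 = 1.284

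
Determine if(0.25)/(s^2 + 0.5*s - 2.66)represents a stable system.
Denominator: s^2 + 0.5*s - 2.66 = (s - 1.4)(s + 1.9). Poles: -1.9, 1.4. All Re(p)<0: No (unstable)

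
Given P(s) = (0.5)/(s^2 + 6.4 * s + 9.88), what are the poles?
Set denominator = 0: s^2 + 6.4*s + 9.88 = (s + 3.8)(s + 2.6) = 0 → Poles: -2.6, -3.8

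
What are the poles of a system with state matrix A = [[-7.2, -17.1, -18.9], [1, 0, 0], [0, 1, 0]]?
Eigenvalues solve det(λI - A) = 0.
Characteristic polynomial: λ^3 + 7.2*λ^2 + 17.1*λ + 18.9 = 0.
Factor: (λ + 4.2)(λ^2 + 3*λ + 4.5) = 0.
Roots: -1.5 + 1.5j, -1.5 - 1.5j, -4.2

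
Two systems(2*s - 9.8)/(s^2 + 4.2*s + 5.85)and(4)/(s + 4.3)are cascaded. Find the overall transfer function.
Series: H = H₁ · H₂ = (n₁·n₂)/(d₁·d₂).
Num: n₁·n₂ = 8*s - 39.2. Den: d₁·d₂ = s^3 + 8.5*s^2 + 23.91*s + 25.155.
H(s) = (8*s - 39.2)/(s^3 + 8.5*s^2 + 23.91*s + 25.155)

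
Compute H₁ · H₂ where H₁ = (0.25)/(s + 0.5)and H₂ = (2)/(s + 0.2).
Series: H = H₁ · H₂ = (n₁·n₂)/(d₁·d₂).
Num: n₁·n₂ = 0.5. Den: d₁·d₂ = s^2 + 0.7*s + 0.1.
H(s) = (0.5)/(s^2 + 0.7*s + 0.1)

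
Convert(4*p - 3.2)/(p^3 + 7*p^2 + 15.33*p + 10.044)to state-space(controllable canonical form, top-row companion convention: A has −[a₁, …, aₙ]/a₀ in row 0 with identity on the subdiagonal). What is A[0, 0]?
Reachable canonical form for den = p^3 + 7*p^2 + 15.33*p + 10.044: top row of A = -[a₁,a₂,...,aₙ]/a₀, ones on the subdiagonal, zeros elsewhere.
A = [[-7, -15.33, -10.044], [1, 0, 0], [0, 1, 0]].
A[0,0] = -7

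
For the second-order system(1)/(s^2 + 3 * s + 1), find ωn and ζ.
Standard form: ωn²/(s²+2ζωn·s+ωn²).
const=1=ωn² → ωn=1, s coeff=3=2ζωn → ζ=1.5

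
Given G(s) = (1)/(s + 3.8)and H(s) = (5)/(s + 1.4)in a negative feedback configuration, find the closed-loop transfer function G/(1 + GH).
Closed-loop T = G/(1+GH).
Numerator: G_num * H_den = s + 1.4.
Denominator: G_den * H_den + G_num * H_num = (s^2 + 5.2*s + 5.32) + (5) = s^2 + 5.2*s + 10.32.
T(s) = (s + 1.4)/(s^2 + 5.2*s + 10.32)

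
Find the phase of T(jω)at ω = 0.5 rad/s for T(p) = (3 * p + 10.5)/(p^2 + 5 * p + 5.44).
Substitute p = j*0.5: T(j0.5) = 1.7551 - 0.556408j.
∠T(j0.5) = atan2(Im, Re) = atan2(-0.556408, 1.7551) = -17.59°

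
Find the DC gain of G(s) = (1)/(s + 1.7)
DC gain = G(0) = num(0)/den(0) = 1/1.7 = 0.5882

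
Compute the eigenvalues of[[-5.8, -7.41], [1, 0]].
Eigenvalues solve det(λI - A) = 0.
Characteristic polynomial: λ^2 + 5.8*λ + 7.41 = 0.
Factor: (λ + 1.9)(λ + 3.9) = 0.
Roots: -1.9, -3.9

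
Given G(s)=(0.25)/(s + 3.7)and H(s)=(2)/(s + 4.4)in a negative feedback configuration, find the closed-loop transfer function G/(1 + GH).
Closed-loop T = G/(1+GH).
Numerator: G_num * H_den = 0.25*s + 1.1.
Denominator: G_den * H_den + G_num * H_num = (s^2 + 8.1*s + 16.28) + (0.5) = s^2 + 8.1*s + 16.78.
T(s) = (0.25*s + 1.1)/(s^2 + 8.1*s + 16.78)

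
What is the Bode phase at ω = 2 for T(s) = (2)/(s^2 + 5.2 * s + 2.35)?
Substitute s = j*2: T(j2) = -0.0297612 - 0.187586j.
∠T(j2) = atan2(Im, Re) = atan2(-0.187586, -0.0297612) = -99.02°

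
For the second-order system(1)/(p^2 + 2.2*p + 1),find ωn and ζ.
Standard form: ωn²/(p²+2ζωn·p+ωn²).
const=1=ωn² → ωn=1, p coeff=2.2=2ζωn → ζ=1.1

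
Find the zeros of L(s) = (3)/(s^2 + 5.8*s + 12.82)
Numerator is a nonzero constant (3) → Zeros: none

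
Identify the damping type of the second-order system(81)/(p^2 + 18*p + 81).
Standard form: ωn²/(p²+2ζωn·p+ωn²) gives ωn=9, ζ=1.
Critically damped (ζ = 1)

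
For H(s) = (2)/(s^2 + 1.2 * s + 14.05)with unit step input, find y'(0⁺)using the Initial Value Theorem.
IVT: y'(0⁺) = lim_{s→∞} s²·Y(s) = lim_{s→∞} s·H(s).
deg(num) = 0, deg(den) = 2, relative degree = 2 ≥ 2, so s·H(s) → 0. Initial slope = 0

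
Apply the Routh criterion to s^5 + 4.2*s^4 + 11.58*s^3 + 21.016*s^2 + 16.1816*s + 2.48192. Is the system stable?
Routh array:
s^5: [1, 11.58, 16.1816]; s^4: [4.2, 21.016, 2.48192]; s^3: [6.57619, 15.5907]; s^2: [11.0587, 2.48192]; s^1: [14.1148]; s^0: [2.48192]
First column: [1, 4.2, 6.57619, 11.0587, 14.1148, 2.48192]. Sign changes = 0.
Yes, stable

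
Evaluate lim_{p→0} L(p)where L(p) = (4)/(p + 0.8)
DC gain = L(0) = num(0)/den(0) = 4/0.8 = 5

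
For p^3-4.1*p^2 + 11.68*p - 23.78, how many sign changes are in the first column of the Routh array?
Routh array:
p^3: [1, 11.68]; p^2: [-4.1, -23.78]; p^1: [5.88]; p^0: [-23.78]
First column: [1, -4.1, 5.88, -23.78]. Sign changes = 3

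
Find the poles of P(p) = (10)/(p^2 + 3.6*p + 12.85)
Set denominator = 0: p^2 + 3.6*p + 12.85 = 0 → Poles: -1.8 + 3.1j, -1.8 - 3.1j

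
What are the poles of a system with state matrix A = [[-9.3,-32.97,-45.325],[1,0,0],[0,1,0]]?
Eigenvalues solve det(λI - A) = 0.
Characteristic polynomial: λ^3 + 9.3*λ^2 + 32.97*λ + 45.325 = 0.
Factor: (λ + 3.7)(λ^2 + 5.6*λ + 12.25) = 0.
Roots: -2.8 + 2.1j, -2.8 - 2.1j, -3.7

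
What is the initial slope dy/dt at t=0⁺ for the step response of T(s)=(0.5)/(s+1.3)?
IVT: y'(0⁺) = lim_{s→∞} s²·Y(s) = lim_{s→∞} s·T(s).
deg(num) = 0, deg(den) = 1, relative degree = 1, so s·T(s) → (leading num)/(leading den) = 0.5/1 = 0.5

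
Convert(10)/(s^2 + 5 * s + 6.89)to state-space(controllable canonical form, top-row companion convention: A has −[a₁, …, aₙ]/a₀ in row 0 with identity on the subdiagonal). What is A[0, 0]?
Reachable canonical form for den = s^2 + 5*s + 6.89: top row of A = -[a₁,a₂,...,aₙ]/a₀, ones on the subdiagonal, zeros elsewhere.
A = [[-5, -6.89], [1, 0]].
A[0,0] = -5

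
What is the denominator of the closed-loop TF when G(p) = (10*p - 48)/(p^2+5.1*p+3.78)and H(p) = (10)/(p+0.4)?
Characteristic poly = G_den * H_den + G_num * H_num = (p^3 + 5.5*p^2 + 5.82*p + 1.512) + (100*p - 480) = p^3 + 5.5*p^2 + 105.82*p - 478.488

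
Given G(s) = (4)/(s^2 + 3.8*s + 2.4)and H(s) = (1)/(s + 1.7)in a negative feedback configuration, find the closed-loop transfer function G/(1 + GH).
Closed-loop T = G/(1+GH).
Numerator: G_num * H_den = 4*s + 6.8.
Denominator: G_den * H_den + G_num * H_num = (s^3 + 5.5*s^2 + 8.86*s + 4.08) + (4) = s^3 + 5.5*s^2 + 8.86*s + 8.08.
T(s) = (4*s + 6.8)/(s^3 + 5.5*s^2 + 8.86*s + 8.08)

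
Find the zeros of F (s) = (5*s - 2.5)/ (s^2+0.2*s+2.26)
Set numerator = 0: 5*s - 2.5 = 0 → Zeros: 0.5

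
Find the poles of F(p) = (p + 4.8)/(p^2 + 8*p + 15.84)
Set denominator = 0: p^2 + 8*p + 15.84 = (p + 4.4)(p + 3.6) = 0 → Poles: -3.6, -4.4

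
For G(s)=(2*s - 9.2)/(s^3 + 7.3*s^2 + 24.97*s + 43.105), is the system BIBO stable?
Denominator: s^3 + 7.3*s^2 + 24.97*s + 43.105 = (s + 3.7)(s^2 + 3.6*s + 11.65). Poles: -1.8 + 2.9j, -1.8 - 2.9j, -3.7. All Re(p)<0: Yes (stable)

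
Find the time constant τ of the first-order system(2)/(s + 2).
First-order system: τ = -1/pole. Pole = -2. τ = -1/(-2) = 0.5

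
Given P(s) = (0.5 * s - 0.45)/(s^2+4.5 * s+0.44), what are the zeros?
Set numerator = 0: 0.5*s - 0.45 = 0 → Zeros: 0.9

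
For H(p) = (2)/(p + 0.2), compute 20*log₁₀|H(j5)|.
Substitute p = j*5: H(j5) = 0.0159744 - 0.399361j.
|H(j5)| = sqrt(Re² + Im²) = 0.3997.
20*log₁₀(0.3997) = -7.97 dB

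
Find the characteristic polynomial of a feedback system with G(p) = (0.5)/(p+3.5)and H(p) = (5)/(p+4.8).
Characteristic poly = G_den * H_den + G_num * H_num = (p^2 + 8.3*p + 16.8) + (2.5) = p^2 + 8.3*p + 19.3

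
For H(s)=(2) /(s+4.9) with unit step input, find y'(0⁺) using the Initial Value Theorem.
IVT: y'(0⁺) = lim_{s→∞} s²·Y(s) = lim_{s→∞} s·H(s).
deg(num) = 0, deg(den) = 1, relative degree = 1, so s·H(s) → (leading num)/(leading den) = 2/1 = 2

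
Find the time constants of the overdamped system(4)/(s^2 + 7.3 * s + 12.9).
Overdamped: real poles at -4.3, -3. τ = -1/pole → τ₁ = 0.2326, τ₂ = 0.3333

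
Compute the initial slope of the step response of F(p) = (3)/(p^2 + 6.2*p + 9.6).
IVT: y'(0⁺) = lim_{p→∞} p²·Y(p) = lim_{p→∞} p·F(p).
deg(num) = 0, deg(den) = 2, relative degree = 2 ≥ 2, so p·F(p) → 0. Initial slope = 0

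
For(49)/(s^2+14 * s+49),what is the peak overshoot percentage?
Standard form: ωn²/(s²+2ζωn·s+ωn²) → ωn = 7, ζ = 1.
ζ ≥ 1, so the response is non-oscillatory: peak overshoot = 0%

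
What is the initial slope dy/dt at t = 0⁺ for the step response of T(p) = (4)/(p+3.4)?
IVT: y'(0⁺) = lim_{p→∞} p²·Y(p) = lim_{p→∞} p·T(p).
deg(num) = 0, deg(den) = 1, relative degree = 1, so p·T(p) → (leading num)/(leading den) = 4/1 = 4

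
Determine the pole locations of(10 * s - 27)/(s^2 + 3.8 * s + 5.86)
Set denominator = 0: s^2 + 3.8*s + 5.86 = 0 → Poles: -1.9 + 1.5j, -1.9 - 1.5j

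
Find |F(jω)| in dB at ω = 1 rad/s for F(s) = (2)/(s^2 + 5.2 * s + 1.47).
Substitute s = j*1: F(j1) = 0.0344816 - 0.381499j.
|F(j1)| = sqrt(Re² + Im²) = 0.3831.
20*log₁₀(0.3831) = -8.33 dB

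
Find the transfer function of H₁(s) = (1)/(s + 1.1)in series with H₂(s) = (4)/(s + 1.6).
Series: H = H₁ · H₂ = (n₁·n₂)/(d₁·d₂).
Num: n₁·n₂ = 4. Den: d₁·d₂ = s^2 + 2.7*s + 1.76.
H(s) = (4)/(s^2 + 2.7*s + 1.76)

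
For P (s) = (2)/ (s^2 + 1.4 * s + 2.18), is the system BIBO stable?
Denominator: s^2 + 1.4*s + 2.18. Poles: -0.7 + 1.3j, -0.7 - 1.3j. All Re(p)<0: Yes (stable)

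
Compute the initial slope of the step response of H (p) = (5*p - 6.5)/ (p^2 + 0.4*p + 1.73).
IVT: y'(0⁺) = lim_{p→∞} p²·Y(p) = lim_{p→∞} p·H(p).
deg(num) = 1, deg(den) = 2, relative degree = 1, so p·H(p) → (leading num)/(leading den) = 5/1 = 5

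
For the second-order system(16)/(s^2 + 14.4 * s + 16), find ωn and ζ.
Standard form: ωn²/(s²+2ζωn·s+ωn²).
const=16=ωn² → ωn=4, s coeff=14.4=2ζωn → ζ=1.8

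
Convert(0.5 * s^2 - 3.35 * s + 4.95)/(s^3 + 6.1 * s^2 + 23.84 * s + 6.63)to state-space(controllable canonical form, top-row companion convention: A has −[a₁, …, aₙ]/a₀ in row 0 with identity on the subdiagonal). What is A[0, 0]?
Reachable canonical form for den = s^3 + 6.1*s^2 + 23.84*s + 6.63: top row of A = -[a₁,a₂,...,aₙ]/a₀, ones on the subdiagonal, zeros elsewhere.
A = [[-6.1, -23.84, -6.63], [1, 0, 0], [0, 1, 0]].
A[0,0] = -6.1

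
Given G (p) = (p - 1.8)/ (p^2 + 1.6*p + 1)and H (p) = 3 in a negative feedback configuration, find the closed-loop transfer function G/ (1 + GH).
Closed-loop T = G/(1+GH).
Numerator: G_num * H_den = p - 1.8.
Denominator: G_den * H_den + G_num * H_num = (p^2 + 1.6*p + 1) + (3*p - 5.4) = p^2 + 4.6*p - 4.4.
T(p) = (p - 1.8)/(p^2 + 4.6*p - 4.4)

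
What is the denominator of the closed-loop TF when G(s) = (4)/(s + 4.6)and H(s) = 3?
Characteristic poly = G_den * H_den + G_num * H_num = (s + 4.6) + (12) = s + 16.6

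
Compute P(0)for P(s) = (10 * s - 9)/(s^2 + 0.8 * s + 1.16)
DC gain = P(0) = num(0)/den(0) = -9/1.16 = -7.759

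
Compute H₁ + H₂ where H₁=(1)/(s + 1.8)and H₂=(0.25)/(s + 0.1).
Parallel: H = H₁ + H₂ = (n₁·d₂ + n₂·d₁)/(d₁·d₂).
n₁·d₂ = s + 0.1. n₂·d₁ = 0.25*s + 0.45. Sum = 1.25*s + 0.55. d₁·d₂ = s^2 + 1.9*s + 0.18.
H(s) = (1.25*s + 0.55)/(s^2 + 1.9*s + 0.18)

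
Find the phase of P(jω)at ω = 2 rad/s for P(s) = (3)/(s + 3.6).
Substitute s = j*2: P(j2) = 0.636792 - 0.353774j.
∠P(j2) = atan2(Im, Re) = atan2(-0.353774, 0.636792) = -29.05°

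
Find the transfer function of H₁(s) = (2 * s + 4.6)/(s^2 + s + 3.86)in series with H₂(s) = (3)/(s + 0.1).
Series: H = H₁ · H₂ = (n₁·n₂)/(d₁·d₂).
Num: n₁·n₂ = 6*s + 13.8. Den: d₁·d₂ = s^3 + 1.1*s^2 + 3.96*s + 0.386.
H(s) = (6*s + 13.8)/(s^3 + 1.1*s^2 + 3.96*s + 0.386)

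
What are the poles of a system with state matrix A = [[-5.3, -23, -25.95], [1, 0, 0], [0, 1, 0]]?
Eigenvalues solve det(λI - A) = 0.
Characteristic polynomial: λ^3 + 5.3*λ^2 + 23*λ + 25.95 = 0.
Factor: (λ + 1.5)(λ^2 + 3.8*λ + 17.3) = 0.
Roots: -1.5, -1.9 + 3.7j, -1.9 - 3.7j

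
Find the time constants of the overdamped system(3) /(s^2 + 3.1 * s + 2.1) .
Overdamped: real poles at -1, -2.1. τ = -1/pole → τ₁ = 1, τ₂ = 0.4762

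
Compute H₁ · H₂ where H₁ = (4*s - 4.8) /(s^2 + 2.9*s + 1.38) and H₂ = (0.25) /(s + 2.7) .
Series: H = H₁ · H₂ = (n₁·n₂)/(d₁·d₂).
Num: n₁·n₂ = s - 1.2. Den: d₁·d₂ = s^3 + 5.6*s^2 + 9.21*s + 3.726.
H(s) = (s - 1.2)/(s^3 + 5.6*s^2 + 9.21*s + 3.726)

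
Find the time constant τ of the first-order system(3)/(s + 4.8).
First-order system: τ = -1/pole. Pole = -4.8. τ = -1/(-4.8) = 0.2083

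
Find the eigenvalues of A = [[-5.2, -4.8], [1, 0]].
Eigenvalues solve det(λI - A) = 0.
Characteristic polynomial: λ^2 + 5.2*λ + 4.8 = 0.
Factor: (λ + 1.2)(λ + 4) = 0.
Roots: -1.2, -4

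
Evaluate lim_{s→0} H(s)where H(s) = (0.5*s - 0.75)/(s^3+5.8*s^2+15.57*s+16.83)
DC gain = H(0) = num(0)/den(0) = -0.75/16.83 = -0.04456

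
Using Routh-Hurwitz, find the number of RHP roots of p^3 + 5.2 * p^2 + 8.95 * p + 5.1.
Routh array:
p^3: [1, 8.95]; p^2: [5.2, 5.1]; p^1: [7.96923]; p^0: [5.1]
First column: [1, 5.2, 7.96923, 5.1]. Sign changes = RHP roots = 0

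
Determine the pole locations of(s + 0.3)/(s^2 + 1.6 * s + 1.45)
Set denominator = 0: s^2 + 1.6*s + 1.45 = 0 → Poles: -0.8 + 0.9j, -0.8 - 0.9j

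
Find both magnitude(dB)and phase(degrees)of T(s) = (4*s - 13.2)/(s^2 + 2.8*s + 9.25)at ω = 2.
Substitute s = j*2: T(j2) = -0.4158 + 1.96733j.
|T| = 20*log₁₀(sqrt(Re²+Im²)) = 6.07 dB.
∠T = atan2(Im, Re) = 101.93°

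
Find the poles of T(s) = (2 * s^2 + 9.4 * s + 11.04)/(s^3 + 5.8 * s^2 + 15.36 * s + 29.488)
Set denominator = 0: s^3 + 5.8*s^2 + 15.36*s + 29.488 = (s + 3.8)(s^2 + 2*s + 7.76) = 0 → Poles: -1 + 2.6j, -1 - 2.6j, -3.8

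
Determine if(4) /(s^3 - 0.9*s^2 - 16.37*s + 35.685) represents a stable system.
Denominator: s^3 - 0.9*s^2 - 16.37*s + 35.685 = (s + 4.5)(s^2 - 5.4*s + 7.93). Poles: -4.5, 2.7 + 0.8j, 2.7 - 0.8j. All Re(p)<0: No (unstable)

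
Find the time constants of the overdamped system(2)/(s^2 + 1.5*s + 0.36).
Overdamped: real poles at -1.2, -0.3. τ = -1/pole → τ₁ = 0.8333, τ₂ = 3.333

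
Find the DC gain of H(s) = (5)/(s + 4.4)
DC gain = H(0) = num(0)/den(0) = 5/4.4 = 1.136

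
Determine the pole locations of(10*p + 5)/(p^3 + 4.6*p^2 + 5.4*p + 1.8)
Set denominator = 0: p^3 + 4.6*p^2 + 5.4*p + 1.8 = (p + 3)(p + 0.6)(p + 1) = 0 → Poles: -0.6, -1, -3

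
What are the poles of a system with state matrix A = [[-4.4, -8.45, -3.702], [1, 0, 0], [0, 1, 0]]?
Eigenvalues solve det(λI - A) = 0.
Characteristic polynomial: λ^3 + 4.4*λ^2 + 8.45*λ + 3.702 = 0.
Factor: (λ + 0.6)(λ^2 + 3.8*λ + 6.17) = 0.
Roots: -0.6, -1.9 + 1.6j, -1.9 - 1.6j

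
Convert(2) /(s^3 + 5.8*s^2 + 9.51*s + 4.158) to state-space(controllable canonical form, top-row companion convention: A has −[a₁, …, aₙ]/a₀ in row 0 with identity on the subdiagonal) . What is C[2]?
Reachable canonical form: C = numerator coefficients (right-aligned, zero-padded to length n).
num = 2, C = [[0, 0, 2]].
C[2] = 2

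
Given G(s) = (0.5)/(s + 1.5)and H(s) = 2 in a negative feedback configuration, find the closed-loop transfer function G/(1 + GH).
Closed-loop T = G/(1+GH).
Numerator: G_num * H_den = 0.5.
Denominator: G_den * H_den + G_num * H_num = (s + 1.5) + (1) = s + 2.5.
T(s) = (0.5)/(s + 2.5)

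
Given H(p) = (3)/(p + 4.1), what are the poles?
Set denominator = 0: p + 4.1 = 0 → Poles: -4.1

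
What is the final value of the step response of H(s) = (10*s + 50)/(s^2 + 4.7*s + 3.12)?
FVT: lim_{t→∞} y(t) = lim_{s→0} s*Y(s) where Y(s) = H(s)/s.
= lim_{s→0} H(s) = H(0) = num(0)/den(0) = 50/3.12 = 16.03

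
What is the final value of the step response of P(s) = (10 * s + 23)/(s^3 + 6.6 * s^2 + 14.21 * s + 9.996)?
FVT: lim_{t→∞} y(t) = lim_{s→0} s*Y(s) where Y(s) = P(s)/s.
= lim_{s→0} P(s) = P(0) = num(0)/den(0) = 23/9.996 = 2.301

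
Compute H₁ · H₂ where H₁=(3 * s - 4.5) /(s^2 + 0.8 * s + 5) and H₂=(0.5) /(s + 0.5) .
Series: H = H₁ · H₂ = (n₁·n₂)/(d₁·d₂).
Num: n₁·n₂ = 1.5*s - 2.25. Den: d₁·d₂ = s^3 + 1.3*s^2 + 5.4*s + 2.5.
H(s) = (1.5*s - 2.25)/(s^3 + 1.3*s^2 + 5.4*s + 2.5)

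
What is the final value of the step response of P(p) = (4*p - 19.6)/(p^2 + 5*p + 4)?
FVT: lim_{t→∞} y(t) = lim_{p→0} p*Y(p) where Y(p) = P(p)/p.
= lim_{p→0} P(p) = P(0) = num(0)/den(0) = -19.6/4 = -4.9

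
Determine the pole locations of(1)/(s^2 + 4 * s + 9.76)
Set denominator = 0: s^2 + 4*s + 9.76 = 0 → Poles: -2 + 2.4j, -2 - 2.4j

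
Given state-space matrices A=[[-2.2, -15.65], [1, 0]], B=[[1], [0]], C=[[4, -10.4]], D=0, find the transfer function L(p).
L(p) = C(pI - A)⁻¹B + D.
Characteristic polynomial det(pI - A) = p^2 + 2.2*p + 15.65.
Numerator from C·adj(pI-A)·B + D·det(pI-A) = 4*p - 10.4.
L(p) = (4*p - 10.4)/(p^2 + 2.2*p + 15.65)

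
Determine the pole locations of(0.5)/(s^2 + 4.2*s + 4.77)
Set denominator = 0: s^2 + 4.2*s + 4.77 = 0 → Poles: -2.1 + 0.6j, -2.1 - 0.6j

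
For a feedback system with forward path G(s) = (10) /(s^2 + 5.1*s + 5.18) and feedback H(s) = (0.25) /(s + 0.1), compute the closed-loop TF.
Closed-loop T = G/(1+GH).
Numerator: G_num * H_den = 10*s + 1.
Denominator: G_den * H_den + G_num * H_num = (s^3 + 5.2*s^2 + 5.69*s + 0.518) + (2.5) = s^3 + 5.2*s^2 + 5.69*s + 3.018.
T(s) = (10*s + 1)/(s^3 + 5.2*s^2 + 5.69*s + 3.018)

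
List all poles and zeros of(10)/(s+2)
Set denominator = 0: s + 2 = 0 → Poles: -2
Numerator is a nonzero constant (10) → Zeros: none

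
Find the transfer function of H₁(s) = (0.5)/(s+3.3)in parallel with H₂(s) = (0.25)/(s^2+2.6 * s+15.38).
Parallel: H = H₁ + H₂ = (n₁·d₂ + n₂·d₁)/(d₁·d₂).
n₁·d₂ = 0.5*s^2 + 1.3*s + 7.69. n₂·d₁ = 0.25*s + 0.825. Sum = 0.5*s^2 + 1.55*s + 8.515. d₁·d₂ = s^3 + 5.9*s^2 + 23.96*s + 50.754.
H(s) = (0.5*s^2 + 1.55*s + 8.515)/(s^3 + 5.9*s^2 + 23.96*s + 50.754)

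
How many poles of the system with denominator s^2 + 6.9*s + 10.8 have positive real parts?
s^2 + 6.9*s + 10.8 = (s + 2.4)(s + 4.5). Poles: -2.4, -4.5. RHP poles (Re>0): 0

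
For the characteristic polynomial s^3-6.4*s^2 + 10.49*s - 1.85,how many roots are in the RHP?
s^3 - 6.4*s^2 + 10.49*s - 1.85 = (s - 0.2)(s - 2.5)(s - 3.7). Poles: 0.2, 2.5, 3.7. RHP poles (Re>0): 3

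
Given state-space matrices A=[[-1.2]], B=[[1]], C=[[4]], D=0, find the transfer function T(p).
T(p) = C(pI - A)⁻¹B + D.
Characteristic polynomial det(pI - A) = p + 1.2.
Numerator from C·adj(pI-A)·B + D·det(pI-A) = 4.
T(p) = (4)/(p + 1.2)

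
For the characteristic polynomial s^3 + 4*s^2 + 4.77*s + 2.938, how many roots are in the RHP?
s^3 + 4*s^2 + 4.77*s + 2.938 = (s + 2.6)(s^2 + 1.4*s + 1.13). Poles: -0.7 + 0.8j, -0.7 - 0.8j, -2.6. RHP poles (Re>0): 0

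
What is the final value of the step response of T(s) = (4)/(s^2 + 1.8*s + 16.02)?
FVT: lim_{t→∞} y(t) = lim_{s→0} s*Y(s) where Y(s) = T(s)/s.
= lim_{s→0} T(s) = T(0) = num(0)/den(0) = 4/16.02 = 0.2497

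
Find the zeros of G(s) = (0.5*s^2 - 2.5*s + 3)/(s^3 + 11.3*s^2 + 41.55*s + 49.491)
Set numerator = 0: 0.5*s^2 - 2.5*s + 3 = 0.5*(s - 2)(s - 3) = 0 → Zeros: 2, 3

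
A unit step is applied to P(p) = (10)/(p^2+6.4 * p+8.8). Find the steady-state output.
FVT: lim_{t→∞} y(t) = lim_{p→0} p*Y(p) where Y(p) = P(p)/p.
= lim_{p→0} P(p) = P(0) = num(0)/den(0) = 10/8.8 = 1.136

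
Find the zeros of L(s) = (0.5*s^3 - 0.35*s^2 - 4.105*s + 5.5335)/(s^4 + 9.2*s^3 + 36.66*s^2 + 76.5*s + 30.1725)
Set numerator = 0: 0.5*s^3 - 0.35*s^2 - 4.105*s + 5.5335 = 0.5*(s + 3.1)(s - 2.1)(s - 1.7) = 0 → Zeros: -3.1, 1.7, 2.1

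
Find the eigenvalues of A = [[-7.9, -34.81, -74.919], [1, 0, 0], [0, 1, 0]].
Eigenvalues solve det(λI - A) = 0.
Characteristic polynomial: λ^3 + 7.9*λ^2 + 34.81*λ + 74.919 = 0.
Factor: (λ + 3.9)(λ^2 + 4*λ + 19.21) = 0.
Roots: -2 + 3.9j, -2 - 3.9j, -3.9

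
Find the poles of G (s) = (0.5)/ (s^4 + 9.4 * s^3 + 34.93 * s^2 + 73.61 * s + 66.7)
Set denominator = 0: s^4 + 9.4*s^3 + 34.93*s^2 + 73.61*s + 66.7 = (s + 2)(s + 4.6)(s^2 + 2.8*s + 7.25) = 0 → Poles: -1.4 + 2.3j, -1.4 - 2.3j, -2, -4.6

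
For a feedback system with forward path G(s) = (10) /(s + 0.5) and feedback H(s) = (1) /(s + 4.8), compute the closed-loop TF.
Closed-loop T = G/(1+GH).
Numerator: G_num * H_den = 10*s + 48.
Denominator: G_den * H_den + G_num * H_num = (s^2 + 5.3*s + 2.4) + (10) = s^2 + 5.3*s + 12.4.
T(s) = (10*s + 48)/(s^2 + 5.3*s + 12.4)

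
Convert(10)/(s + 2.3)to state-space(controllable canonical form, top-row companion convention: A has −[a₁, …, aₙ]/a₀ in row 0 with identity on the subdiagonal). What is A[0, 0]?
Reachable canonical form for den = s + 2.3: top row of A = -[a₁,a₂,...,aₙ]/a₀, ones on the subdiagonal, zeros elsewhere.
A = [[-2.3]].
A[0,0] = -2.3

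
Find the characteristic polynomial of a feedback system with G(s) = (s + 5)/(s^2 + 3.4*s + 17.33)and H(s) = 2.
Characteristic poly = G_den * H_den + G_num * H_num = (s^2 + 3.4*s + 17.33) + (2*s + 10) = s^2 + 5.4*s + 27.33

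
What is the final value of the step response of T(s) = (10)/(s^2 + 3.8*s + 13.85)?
FVT: lim_{t→∞} y(t) = lim_{s→0} s*Y(s) where Y(s) = T(s)/s.
= lim_{s→0} T(s) = T(0) = num(0)/den(0) = 10/13.85 = 0.722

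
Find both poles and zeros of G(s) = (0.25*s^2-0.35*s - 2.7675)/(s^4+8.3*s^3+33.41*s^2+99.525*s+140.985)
Set denominator = 0: s^4 + 8.3*s^3 + 33.41*s^2 + 99.525*s + 140.985 = (s + 3.9)(s + 3)(s^2 + 1.4*s + 12.05) = 0 → Poles: -0.7 + 3.4j, -0.7 - 3.4j, -3, -3.9
Set numerator = 0: 0.25*s^2 - 0.35*s - 2.7675 = 0.25*(s - 4.1)(s + 2.7) = 0 → Zeros: -2.7, 4.1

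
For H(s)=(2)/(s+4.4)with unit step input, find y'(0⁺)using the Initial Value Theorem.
IVT: y'(0⁺) = lim_{s→∞} s²·Y(s) = lim_{s→∞} s·H(s).
deg(num) = 0, deg(den) = 1, relative degree = 1, so s·H(s) → (leading num)/(leading den) = 2/1 = 2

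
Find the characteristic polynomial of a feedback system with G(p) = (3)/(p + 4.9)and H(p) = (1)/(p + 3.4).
Characteristic poly = G_den * H_den + G_num * H_num = (p^2 + 8.3*p + 16.66) + (3) = p^2 + 8.3*p + 19.66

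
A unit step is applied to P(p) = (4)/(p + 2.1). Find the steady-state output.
FVT: lim_{t→∞} y(t) = lim_{p→0} p*Y(p) where Y(p) = P(p)/p.
= lim_{p→0} P(p) = P(0) = num(0)/den(0) = 4/2.1 = 1.905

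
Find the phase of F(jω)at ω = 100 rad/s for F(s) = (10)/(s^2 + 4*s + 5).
Substitute s = j*100: F(j100) = -0.0009989 - 3.9976e-05j.
∠F(j100) = atan2(Im, Re) = atan2(-3.9976e-05, -0.0009989) = -177.71°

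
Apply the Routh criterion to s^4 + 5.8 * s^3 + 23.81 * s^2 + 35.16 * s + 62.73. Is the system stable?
Routh array:
s^4: [1, 23.81, 62.73]; s^3: [5.8, 35.16]; s^2: [17.7479, 62.73]; s^1: [14.6599]; s^0: [62.73]
First column: [1, 5.8, 17.7479, 14.6599, 62.73]. Sign changes = 0.
Yes, stable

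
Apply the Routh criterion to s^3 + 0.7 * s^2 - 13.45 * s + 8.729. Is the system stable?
Routh array:
s^3: [1, -13.45]; s^2: [0.7, 8.729]; s^1: [-25.92]; s^0: [8.729]
First column: [1, 0.7, -25.92, 8.729]. Sign changes = 2.
No, unstable (2 RHP root(s))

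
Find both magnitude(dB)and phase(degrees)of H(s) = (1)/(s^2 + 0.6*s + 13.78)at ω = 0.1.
Substitute s = j*0.1: H(j0.1) = 0.0726203 - 0.000316428j.
|H| = 20*log₁₀(sqrt(Re²+Im²)) = -22.78 dB.
∠H = atan2(Im, Re) = -0.25°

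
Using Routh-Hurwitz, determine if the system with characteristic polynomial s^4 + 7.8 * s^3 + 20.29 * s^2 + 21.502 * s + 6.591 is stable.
Routh array:
s^4: [1, 20.29, 6.591]; s^3: [7.8, 21.502]; s^2: [17.5333, 6.591]; s^1: [18.5699]; s^0: [6.591]
First column: [1, 7.8, 17.5333, 18.5699, 6.591]. Sign changes = 0.
Yes, stable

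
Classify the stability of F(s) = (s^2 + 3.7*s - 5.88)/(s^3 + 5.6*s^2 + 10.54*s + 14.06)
Denominator: s^3 + 5.6*s^2 + 10.54*s + 14.06 = (s + 3.8)(s^2 + 1.8*s + 3.7). Poles: -0.9 + 1.7j, -0.9 - 1.7j, -3.8. Stable (all poles in LHP)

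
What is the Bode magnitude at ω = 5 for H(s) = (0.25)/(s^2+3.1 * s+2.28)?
Substitute s = j*5: H(j5) = -0.00750877 - 0.00512262j.
|H(j5)| = sqrt(Re² + Im²) = 0.00909.
20*log₁₀(0.00909) = -40.83 dB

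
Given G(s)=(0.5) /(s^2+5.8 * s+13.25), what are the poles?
Set denominator = 0: s^2 + 5.8*s + 13.25 = 0 → Poles: -2.9 + 2.2j, -2.9 - 2.2j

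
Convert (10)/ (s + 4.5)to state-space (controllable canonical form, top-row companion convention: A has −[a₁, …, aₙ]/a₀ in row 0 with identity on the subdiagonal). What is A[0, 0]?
Reachable canonical form for den = s + 4.5: top row of A = -[a₁,a₂,...,aₙ]/a₀, ones on the subdiagonal, zeros elsewhere.
A = [[-4.5]].
A[0,0] = -4.5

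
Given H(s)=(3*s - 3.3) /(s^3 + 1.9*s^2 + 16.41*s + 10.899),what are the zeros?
Set numerator = 0: 3*s - 3.3 = 0 → Zeros: 1.1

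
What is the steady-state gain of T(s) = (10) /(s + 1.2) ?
DC gain = T(0) = num(0)/den(0) = 10/1.2 = 8.333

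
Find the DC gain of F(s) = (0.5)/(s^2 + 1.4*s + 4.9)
DC gain = F(0) = num(0)/den(0) = 0.5/4.9 = 0.102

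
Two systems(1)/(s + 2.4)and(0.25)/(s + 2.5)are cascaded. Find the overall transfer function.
Series: H = H₁ · H₂ = (n₁·n₂)/(d₁·d₂).
Num: n₁·n₂ = 0.25. Den: d₁·d₂ = s^2 + 4.9*s + 6.
H(s) = (0.25)/(s^2 + 4.9*s + 6)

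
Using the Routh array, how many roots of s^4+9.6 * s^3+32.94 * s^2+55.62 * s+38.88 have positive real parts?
Routh array:
s^4: [1, 32.94, 38.88]; s^3: [9.6, 55.62]; s^2: [27.14625, 38.88]; s^1: [41.8705]; s^0: [38.88]
First column: [1, 9.6, 27.14625, 41.8705, 38.88]. Sign changes = RHP roots = 0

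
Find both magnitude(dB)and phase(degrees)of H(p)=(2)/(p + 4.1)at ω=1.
Substitute p = j*1: H(j1) = 0.460415 - 0.112296j.
|H| = 20*log₁₀(sqrt(Re²+Im²)) = -6.49 dB.
∠H = atan2(Im, Re) = -13.71°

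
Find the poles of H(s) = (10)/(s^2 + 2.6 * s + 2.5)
Set denominator = 0: s^2 + 2.6*s + 2.5 = 0 → Poles: -1.3 + 0.9j, -1.3 - 0.9j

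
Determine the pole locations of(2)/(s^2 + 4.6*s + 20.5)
Set denominator = 0: s^2 + 4.6*s + 20.5 = 0 → Poles: -2.3 + 3.9j, -2.3 - 3.9j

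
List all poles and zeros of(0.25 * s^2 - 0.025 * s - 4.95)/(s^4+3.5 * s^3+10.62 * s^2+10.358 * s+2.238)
Set denominator = 0: s^4 + 3.5*s^3 + 10.62*s^2 + 10.358*s + 2.238 = (s + 1)(s + 0.3)(s^2 + 2.2*s + 7.46) = 0 → Poles: -0.3, -1, -1.1 + 2.5j, -1.1 - 2.5j
Set numerator = 0: 0.25*s^2 - 0.025*s - 4.95 = 0.25*(s - 4.5)(s + 4.4) = 0 → Zeros: -4.4, 4.5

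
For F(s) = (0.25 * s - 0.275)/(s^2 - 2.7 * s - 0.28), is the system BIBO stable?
Denominator: s^2 - 2.7*s - 0.28 = (s - 2.8)(s + 0.1). Poles: -0.1, 2.8. All Re(p)<0: No (unstable)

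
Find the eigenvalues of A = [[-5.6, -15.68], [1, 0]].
Eigenvalues solve det(λI - A) = 0.
Characteristic polynomial: λ^2 + 5.6*λ + 15.68 = 0.
Roots: -2.8 + 2.8j, -2.8 - 2.8j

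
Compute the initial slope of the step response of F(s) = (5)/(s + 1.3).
IVT: y'(0⁺) = lim_{s→∞} s²·Y(s) = lim_{s→∞} s·F(s).
deg(num) = 0, deg(den) = 1, relative degree = 1, so s·F(s) → (leading num)/(leading den) = 5/1 = 5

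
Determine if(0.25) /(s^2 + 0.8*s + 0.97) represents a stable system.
Denominator: s^2 + 0.8*s + 0.97. Poles: -0.4 + 0.9j, -0.4 - 0.9j. All Re(p)<0: Yes (stable)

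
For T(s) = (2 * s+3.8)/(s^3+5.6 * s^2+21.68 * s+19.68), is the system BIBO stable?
Denominator: s^3 + 5.6*s^2 + 21.68*s + 19.68 = (s + 1.2)(s^2 + 4.4*s + 16.4). Poles: -1.2, -2.2 + 3.4j, -2.2 - 3.4j. All Re(p)<0: Yes (stable)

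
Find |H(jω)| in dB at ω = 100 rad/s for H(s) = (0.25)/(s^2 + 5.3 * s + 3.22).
Substitute s = j*100: H(j100) = -2.4938e-05 - 1.32214e-06j.
|H(j100)| = sqrt(Re² + Im²) = 2.497e-05.
20*log₁₀(2.497e-05) = -92.05 dB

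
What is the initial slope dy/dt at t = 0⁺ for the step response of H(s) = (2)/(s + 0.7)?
IVT: y'(0⁺) = lim_{s→∞} s²·Y(s) = lim_{s→∞} s·H(s).
deg(num) = 0, deg(den) = 1, relative degree = 1, so s·H(s) → (leading num)/(leading den) = 2/1 = 2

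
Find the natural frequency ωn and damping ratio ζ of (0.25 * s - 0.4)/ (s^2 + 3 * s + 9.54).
Underdamped: complex pole -1.5 + 2.7j. ωn = |pole| = 3.089, ζ = -Re(pole)/ωn = 0.4856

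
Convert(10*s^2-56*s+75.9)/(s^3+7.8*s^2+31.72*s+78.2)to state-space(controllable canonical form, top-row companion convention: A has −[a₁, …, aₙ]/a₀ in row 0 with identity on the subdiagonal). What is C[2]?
Reachable canonical form: C = numerator coefficients (right-aligned, zero-padded to length n).
num = 10*s^2 - 56*s + 75.9, C = [[10, -56, 75.9]].
C[2] = 75.9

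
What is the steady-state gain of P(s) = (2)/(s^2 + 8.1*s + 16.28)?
DC gain = P(0) = num(0)/den(0) = 2/16.28 = 0.1229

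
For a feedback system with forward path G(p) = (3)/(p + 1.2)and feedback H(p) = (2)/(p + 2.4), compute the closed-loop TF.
Closed-loop T = G/(1+GH).
Numerator: G_num * H_den = 3*p + 7.2.
Denominator: G_den * H_den + G_num * H_num = (p^2 + 3.6*p + 2.88) + (6) = p^2 + 3.6*p + 8.88.
T(p) = (3*p + 7.2)/(p^2 + 3.6*p + 8.88)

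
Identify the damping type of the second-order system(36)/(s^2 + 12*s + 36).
Standard form: ωn²/(s²+2ζωn·s+ωn²) gives ωn=6, ζ=1.
Critically damped (ζ = 1)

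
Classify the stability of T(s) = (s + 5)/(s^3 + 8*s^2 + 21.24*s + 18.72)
Denominator: s^3 + 8*s^2 + 21.24*s + 18.72 = (s + 2.6)(s + 2.4)(s + 3). Poles: -2.4, -2.6, -3. Stable (all poles in LHP)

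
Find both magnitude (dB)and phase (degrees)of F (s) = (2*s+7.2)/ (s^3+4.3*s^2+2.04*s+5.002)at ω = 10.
Substitute s = j*10: F(j10) = -0.019866 - 0.00126889j.
|F| = 20*log₁₀(sqrt(Re²+Im²)) = -34.02 dB.
∠F = atan2(Im, Re) = -176.35°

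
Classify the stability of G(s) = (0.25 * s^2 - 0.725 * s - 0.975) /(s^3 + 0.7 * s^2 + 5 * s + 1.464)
Denominator: s^3 + 0.7*s^2 + 5*s + 1.464 = (s + 0.3)(s^2 + 0.4*s + 4.88). Poles: -0.2 + 2.2j, -0.2 - 2.2j, -0.3. Stable (all poles in LHP)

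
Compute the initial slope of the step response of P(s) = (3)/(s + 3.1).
IVT: y'(0⁺) = lim_{s→∞} s²·Y(s) = lim_{s→∞} s·P(s).
deg(num) = 0, deg(den) = 1, relative degree = 1, so s·P(s) → (leading num)/(leading den) = 3/1 = 3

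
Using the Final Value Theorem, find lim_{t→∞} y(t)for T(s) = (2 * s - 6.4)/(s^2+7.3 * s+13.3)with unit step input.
FVT: lim_{t→∞} y(t) = lim_{s→0} s*Y(s) where Y(s) = T(s)/s.
= lim_{s→0} T(s) = T(0) = num(0)/den(0) = -6.4/13.3 = -0.4812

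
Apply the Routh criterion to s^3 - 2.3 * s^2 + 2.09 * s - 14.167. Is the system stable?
Routh array:
s^3: [1, 2.09]; s^2: [-2.3, -14.167]; s^1: [-4.06957]; s^0: [-14.167]
First column: [1, -2.3, -4.06957, -14.167]. Sign changes = 1.
No, unstable (1 RHP root(s))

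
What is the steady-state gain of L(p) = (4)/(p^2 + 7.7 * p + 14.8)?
DC gain = L(0) = num(0)/den(0) = 4/14.8 = 0.2703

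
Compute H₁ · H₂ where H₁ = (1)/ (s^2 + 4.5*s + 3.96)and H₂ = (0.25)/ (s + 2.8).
Series: H = H₁ · H₂ = (n₁·n₂)/(d₁·d₂).
Num: n₁·n₂ = 0.25. Den: d₁·d₂ = s^3 + 7.3*s^2 + 16.56*s + 11.088.
H(s) = (0.25)/(s^3 + 7.3*s^2 + 16.56*s + 11.088)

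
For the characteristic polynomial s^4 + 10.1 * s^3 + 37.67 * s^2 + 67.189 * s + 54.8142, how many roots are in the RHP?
s^4 + 10.1*s^3 + 37.67*s^2 + 67.189*s + 54.8142 = (s + 4.2)(s + 3.1)(s^2 + 2.8*s + 4.21). Poles: -1.4 + 1.5j, -1.4 - 1.5j, -3.1, -4.2. RHP poles (Re>0): 0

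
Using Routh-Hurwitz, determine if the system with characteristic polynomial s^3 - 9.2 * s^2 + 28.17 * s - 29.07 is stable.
Routh array:
s^3: [1, 28.17]; s^2: [-9.2, -29.07]; s^1: [25.0102]; s^0: [-29.07]
First column: [1, -9.2, 25.0102, -29.07]. Sign changes = 3.
No, unstable (3 RHP root(s))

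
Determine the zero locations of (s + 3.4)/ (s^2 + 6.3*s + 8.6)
Set numerator = 0: s + 3.4 = 0 → Zeros: -3.4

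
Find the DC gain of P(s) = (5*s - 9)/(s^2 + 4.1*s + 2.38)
DC gain = P(0) = num(0)/den(0) = -9/2.38 = -3.782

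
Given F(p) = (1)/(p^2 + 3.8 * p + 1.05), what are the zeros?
Numerator is a nonzero constant (1) → Zeros: none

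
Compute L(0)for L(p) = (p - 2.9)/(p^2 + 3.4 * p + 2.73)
DC gain = L(0) = num(0)/den(0) = -2.9/2.73 = -1.062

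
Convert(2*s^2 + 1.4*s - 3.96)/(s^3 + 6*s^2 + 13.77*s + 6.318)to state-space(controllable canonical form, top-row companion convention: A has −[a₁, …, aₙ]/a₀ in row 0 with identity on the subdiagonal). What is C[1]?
Reachable canonical form: C = numerator coefficients (right-aligned, zero-padded to length n).
num = 2*s^2 + 1.4*s - 3.96, C = [[2, 1.4, -3.96]].
C[1] = 1.4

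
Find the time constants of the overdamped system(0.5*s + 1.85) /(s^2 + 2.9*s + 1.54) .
Overdamped: real poles at -0.7, -2.2. τ = -1/pole → τ₁ = 1.429, τ₂ = 0.4545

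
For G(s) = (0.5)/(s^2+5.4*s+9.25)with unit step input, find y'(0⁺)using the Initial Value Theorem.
IVT: y'(0⁺) = lim_{s→∞} s²·Y(s) = lim_{s→∞} s·G(s).
deg(num) = 0, deg(den) = 2, relative degree = 2 ≥ 2, so s·G(s) → 0. Initial slope = 0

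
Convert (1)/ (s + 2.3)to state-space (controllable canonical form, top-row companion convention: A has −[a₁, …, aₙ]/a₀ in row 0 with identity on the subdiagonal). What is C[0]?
Reachable canonical form: C = numerator coefficients (right-aligned, zero-padded to length n).
num = 1, C = [[1]].
C[0] = 1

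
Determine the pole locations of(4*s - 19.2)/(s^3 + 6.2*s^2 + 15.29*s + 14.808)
Set denominator = 0: s^3 + 6.2*s^2 + 15.29*s + 14.808 = (s + 2.4)(s^2 + 3.8*s + 6.17) = 0 → Poles: -1.9 + 1.6j, -1.9 - 1.6j, -2.4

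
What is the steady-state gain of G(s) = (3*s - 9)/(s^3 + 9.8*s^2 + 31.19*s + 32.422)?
DC gain = G(0) = num(0)/den(0) = -9/32.422 = -0.2776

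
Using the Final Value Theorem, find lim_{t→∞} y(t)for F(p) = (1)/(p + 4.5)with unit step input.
FVT: lim_{t→∞} y(t) = lim_{p→0} p*Y(p) where Y(p) = F(p)/p.
= lim_{p→0} F(p) = F(0) = num(0)/den(0) = 1/4.5 = 0.2222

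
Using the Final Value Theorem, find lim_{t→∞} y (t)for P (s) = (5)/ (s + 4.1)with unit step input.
FVT: lim_{t→∞} y(t) = lim_{s→0} s*Y(s) where Y(s) = P(s)/s.
= lim_{s→0} P(s) = P(0) = num(0)/den(0) = 5/4.1 = 1.22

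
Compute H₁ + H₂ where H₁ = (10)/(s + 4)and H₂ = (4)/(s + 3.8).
Parallel: H = H₁ + H₂ = (n₁·d₂ + n₂·d₁)/(d₁·d₂).
n₁·d₂ = 10*s + 38. n₂·d₁ = 4*s + 16. Sum = 14*s + 54. d₁·d₂ = s^2 + 7.8*s + 15.2.
H(s) = (14*s + 54)/(s^2 + 7.8*s + 15.2)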